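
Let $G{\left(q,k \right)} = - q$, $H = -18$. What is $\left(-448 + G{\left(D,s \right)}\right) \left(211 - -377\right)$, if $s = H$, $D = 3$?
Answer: $-265188$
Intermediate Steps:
$s = -18$
$\left(-448 + G{\left(D,s \right)}\right) \left(211 - -377\right) = \left(-448 - 3\right) \left(211 - -377\right) = \left(-448 - 3\right) \left(211 + 377\right) = \left(-451\right) 588 = -265188$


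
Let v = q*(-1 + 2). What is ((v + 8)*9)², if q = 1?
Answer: 6561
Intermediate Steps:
v = 1 (v = 1*(-1 + 2) = 1*1 = 1)
((v + 8)*9)² = ((1 + 8)*9)² = (9*9)² = 81² = 6561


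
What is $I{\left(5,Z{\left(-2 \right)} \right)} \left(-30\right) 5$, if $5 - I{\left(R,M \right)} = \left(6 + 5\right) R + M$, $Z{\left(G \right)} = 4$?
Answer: $8100$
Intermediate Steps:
$I{\left(R,M \right)} = 5 - M - 11 R$ ($I{\left(R,M \right)} = 5 - \left(\left(6 + 5\right) R + M\right) = 5 - \left(11 R + M\right) = 5 - \left(M + 11 R\right) = 5 - M - 11 R$)
$I{\left(5,Z{\left(-2 \right)} \right)} \left(-30\right) 5 = \left(5 - 4 - 55\right) \left(-30\right) 5 = \left(-54\right) \left(-30\right) 5 = 1620 \cdot 5 = 8100$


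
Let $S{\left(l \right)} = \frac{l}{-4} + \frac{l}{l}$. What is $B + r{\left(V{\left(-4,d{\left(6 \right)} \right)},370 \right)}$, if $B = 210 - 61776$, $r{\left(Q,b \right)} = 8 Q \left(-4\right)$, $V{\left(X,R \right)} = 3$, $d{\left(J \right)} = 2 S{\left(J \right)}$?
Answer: $-61662$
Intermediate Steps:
$S{\left(l \right)} = 1 - \frac{l}{4}$ ($S{\left(l \right)} = l \left(- \frac{1}{4}\right) + 1 = - \frac{l}{4} + 1 = 1 - \frac{l}{4}$)
$d{\left(J \right)} = 2 - \frac{J}{2}$ ($d{\left(J \right)} = 2 \left(1 - \frac{J}{4}\right) = 2 - \frac{J}{2}$)
$r{\left(Q,b \right)} = - 32 Q$
$B = -61566$ ($B = 210 - 61776 = -61566$)
$B + r{\left(V{\left(-4,d{\left(6 \right)} \right)},370 \right)} = -61566 - 96 = -61662$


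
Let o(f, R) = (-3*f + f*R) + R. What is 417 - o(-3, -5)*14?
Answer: 151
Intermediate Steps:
o(f, R) = R - 3*f + R*f (o(f, R) = (-3*f + R*f) + R = R - 3*f + R*f)
417 - o(-3, -5)*14 = 417 - (-5 - 3*(-3) - 5*(-3))*14 = 417 - (-5 + 9 + 15)*14 = 417 - 19*14 = 417 - 1*266 = 417 - 266 = 151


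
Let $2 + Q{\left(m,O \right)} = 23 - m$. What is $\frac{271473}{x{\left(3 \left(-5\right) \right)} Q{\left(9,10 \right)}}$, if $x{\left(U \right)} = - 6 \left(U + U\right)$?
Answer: $\frac{90491}{720} \approx 125.68$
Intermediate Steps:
$Q{\left(m,O \right)} = 21 - m$ ($Q{\left(m,O \right)} = -2 - \left(-23 + m\right) = 21 - m$)
$x{\left(U \right)} = - 12 U$ ($x{\left(U \right)} = - 6 \cdot 2 U = - 12 U$)
$\frac{271473}{x{\left(3 \left(-5\right) \right)} Q{\left(9,10 \right)}} = \frac{271473}{- 12 \cdot 3 \left(-5\right) \left(21 - 9\right)} = \frac{271473}{\left(-12\right) \left(-15\right) \left(21 - 9\right)} = \frac{271473}{180 \cdot 12} = \frac{271473}{2160} = 271473 \cdot \frac{1}{2160} = \frac{90491}{720}$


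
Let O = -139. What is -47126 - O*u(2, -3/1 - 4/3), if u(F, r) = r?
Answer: -143185/3 ≈ -47728.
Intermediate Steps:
-47126 - O*u(2, -3/1 - 4/3) = -47126 - (-139)*(-3/1 - 4/3) = -47126 - (-139)*(-3*1 - 4*1/3) = -47126 - (-139)*(-3 - 4/3) = -47126 - (-139)*(-13)/3 = -47126 - 1*1807/3 = -47126 - 1807/3 = -143185/3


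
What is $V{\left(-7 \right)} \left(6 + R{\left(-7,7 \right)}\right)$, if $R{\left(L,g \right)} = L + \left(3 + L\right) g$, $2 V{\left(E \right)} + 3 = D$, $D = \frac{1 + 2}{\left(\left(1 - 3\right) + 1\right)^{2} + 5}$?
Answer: $\frac{145}{4} \approx 36.25$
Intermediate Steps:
$D = \frac{1}{2}$ ($D = \frac{3}{\left(\left(1 - 3\right) + 1\right)^{2} + 5} = \frac{3}{\left(-2 + 1\right)^{2} + 5} = \frac{3}{\left(-1\right)^{2} + 5} = \frac{3}{1 + 5} = \frac{3}{6} = 3 \cdot \frac{1}{6} = \frac{1}{2} \approx 0.5$)
$V{\left(E \right)} = - \frac{5}{4}$ ($V{\left(E \right)} = - \frac{3}{2} + \frac{1}{2} \cdot \frac{1}{2} = - \frac{3}{2} + \frac{1}{4} = - \frac{5}{4}$)
$R{\left(L,g \right)} = L + g \left(3 + L\right)$
$V{\left(-7 \right)} \left(6 + R{\left(-7,7 \right)}\right) = - \frac{5 \left(6 - 35\right)}{4} = \left(- \frac{5}{4}\right) \left(-29\right) = \frac{145}{4}$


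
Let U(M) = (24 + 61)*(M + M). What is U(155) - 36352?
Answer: -10002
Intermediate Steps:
U(M) = 170*M (U(M) = 85*(2*M) = 170*M)
U(155) - 36352 = 170*155 - 36352 = 26350 - 36352 = -10002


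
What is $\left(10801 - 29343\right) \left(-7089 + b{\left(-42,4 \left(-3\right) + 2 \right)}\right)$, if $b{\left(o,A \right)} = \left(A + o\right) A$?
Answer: $121802398$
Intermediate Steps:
$b{\left(o,A \right)} = A \left(A + o\right)$
$\left(10801 - 29343\right) \left(-7089 + b{\left(-42,4 \left(-3\right) + 2 \right)}\right) = \left(10801 - 29343\right) \left(-7089 + \left(4 \left(-3\right) + 2\right) \left(\left(4 \left(-3\right) + 2\right) - 42\right)\right) = - 18542 \left(-7089 + \left(-12 + 2\right) \left(\left(-12 + 2\right) - 42\right)\right) = - 18542 \left(-7089 - 10 \left(-10 - 42\right)\right) = - 18542 \left(-7089 - -520\right) = - 18542 \left(-7089 + 520\right) = \left(-18542\right) \left(-6569\right) = 121802398$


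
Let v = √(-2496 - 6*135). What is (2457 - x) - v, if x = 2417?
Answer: 40 - I*√3306 ≈ 40.0 - 57.498*I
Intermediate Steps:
v = I*√3306 (v = √(-2496 - 810) = √(-3306) = I*√3306 ≈ 57.498*I)
(2457 - x) - v = (2457 - 1*2417) - I*√3306 = (2457 - 2417) - I*√3306 = 40 - I*√3306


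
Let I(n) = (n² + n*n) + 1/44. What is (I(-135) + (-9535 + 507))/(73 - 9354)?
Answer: -1206569/408364 ≈ -2.9546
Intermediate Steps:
I(n) = 1/44 + 2*n² (I(n) = (n² + n²) + 1/44 = 2*n² + 1/44 = 1/44 + 2*n²)
(I(-135) + (-9535 + 507))/(73 - 9354) = ((1/44 + 2*(-135)²) + (-9535 + 507))/(73 - 9354) = ((1/44 + 2*18225) - 9028)/(-9281) = ((1/44 + 36450) - 9028)*(-1/9281) = (1603801/44 - 9028)*(-1/9281) = (1206569/44)*(-1/9281) = -1206569/408364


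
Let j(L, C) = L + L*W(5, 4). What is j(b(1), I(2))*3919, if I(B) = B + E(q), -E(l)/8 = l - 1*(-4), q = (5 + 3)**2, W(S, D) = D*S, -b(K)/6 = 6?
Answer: -2962764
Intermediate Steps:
b(K) = -36 (b(K) = -6*6 = -36)
q = 64 (q = 8**2 = 64)
E(l) = -32 - 8*l (E(l) = -8*(l - 1*(-4)) = -8*(l + 4) = -8*(4 + l) = -32 - 8*l)
I(B) = -544 + B (I(B) = B + (-32 - 8*64) = B + (-32 - 512) = B - 544 = -544 + B)
j(L, C) = 21*L (j(L, C) = L + L*(4*5) = L + L*20 = L + 20*L = 21*L)
j(b(1), I(2))*3919 = (21*(-36))*3919 = -756*3919 = -2962764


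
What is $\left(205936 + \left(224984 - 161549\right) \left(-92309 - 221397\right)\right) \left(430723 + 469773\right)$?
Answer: $-17919631024750304$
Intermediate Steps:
$\left(205936 + \left(224984 - 161549\right) \left(-92309 - 221397\right)\right) \left(430723 + 469773\right) = \left(205936 + 63435 \left(-313706\right)\right) 900496 = \left(205936 - 19899940110\right) 900496 = \left(-19899734174\right) 900496 = -17919631024750304$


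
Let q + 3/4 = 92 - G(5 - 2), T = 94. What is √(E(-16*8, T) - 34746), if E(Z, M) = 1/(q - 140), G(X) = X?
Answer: I*√165425798/69 ≈ 186.4*I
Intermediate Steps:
q = 353/4 (q = -¾ + (92 - (5 - 2)) = -¾ + (92 - 1*3) = -¾ + (92 - 3) = -¾ + 89 = 353/4 ≈ 88.250)
E(Z, M) = -4/207 (E(Z, M) = 1/(353/4 - 140) = 1/(-207/4) = -4/207)
√(E(-16*8, T) - 34746) = √(-4/207 - 34746) = √(-7192426/207) = I*√165425798/69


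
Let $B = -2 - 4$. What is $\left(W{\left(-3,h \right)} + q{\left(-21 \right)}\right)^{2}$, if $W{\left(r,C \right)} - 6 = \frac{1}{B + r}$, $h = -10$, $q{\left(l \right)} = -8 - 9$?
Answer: $\frac{10000}{81} \approx 123.46$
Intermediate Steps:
$B = -6$ ($B = -2 - 4 = -6$)
$q{\left(l \right)} = -17$ ($q{\left(l \right)} = -8 - 9 = -17$)
$W{\left(r,C \right)} = 6 + \frac{1}{-6 + r}$
$\left(W{\left(-3,h \right)} + q{\left(-21 \right)}\right)^{2} = \left(\frac{-35 + 6 \left(-3\right)}{-6 - 3} - 17\right)^{2} = \left(\frac{-35 - 18}{-9} - 17\right)^{2} = \left(\left(- \frac{1}{9}\right) \left(-53\right) - 17\right)^{2} = \left(\frac{53}{9} - 17\right)^{2} = \left(- \frac{100}{9}\right)^{2} = \frac{10000}{81}$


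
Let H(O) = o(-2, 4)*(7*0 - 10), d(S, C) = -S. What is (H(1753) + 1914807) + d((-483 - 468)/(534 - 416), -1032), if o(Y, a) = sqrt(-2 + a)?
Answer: 225948177/118 - 10*sqrt(2) ≈ 1.9148e+6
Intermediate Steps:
H(O) = -10*sqrt(2) (H(O) = sqrt(-2 + 4)*(7*0 - 10) = sqrt(2)*(0 - 10) = sqrt(2)*(-10) = -10*sqrt(2))
(H(1753) + 1914807) + d((-483 - 468)/(534 - 416), -1032) = (-10*sqrt(2) + 1914807) - (-483 - 468)/(534 - 416) = (1914807 - 10*sqrt(2)) - (-951)/118 = (1914807 - 10*sqrt(2)) - 1*(-951/118) = (1914807 - 10*sqrt(2)) + 951/118 = 225948177/118 - 10*sqrt(2)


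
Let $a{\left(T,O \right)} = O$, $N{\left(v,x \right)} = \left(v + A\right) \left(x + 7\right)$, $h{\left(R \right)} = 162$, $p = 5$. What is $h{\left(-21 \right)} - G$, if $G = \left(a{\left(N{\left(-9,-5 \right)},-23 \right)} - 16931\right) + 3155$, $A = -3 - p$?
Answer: $13961$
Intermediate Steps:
$A = -8$ ($A = -3 - 5 = -8$)
$N{\left(v,x \right)} = \left(-8 + v\right) \left(7 + x\right)$ ($N{\left(v,x \right)} = \left(v - 8\right) \left(x + 7\right) = \left(-8 + v\right) \left(7 + x\right)$)
$G = -13799$ ($G = \left(-23 - 16931\right) + 3155 = -16954 + 3155 = -13799$)
$h{\left(-21 \right)} - G = 162 - -13799 = 162 + 13799 = 13961$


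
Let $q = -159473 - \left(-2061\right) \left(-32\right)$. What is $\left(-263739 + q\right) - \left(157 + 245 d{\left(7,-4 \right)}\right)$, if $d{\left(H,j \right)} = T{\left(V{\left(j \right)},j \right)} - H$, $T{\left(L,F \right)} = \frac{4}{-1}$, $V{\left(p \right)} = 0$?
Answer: $-486626$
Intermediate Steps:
$T{\left(L,F \right)} = -4$ ($T{\left(L,F \right)} = 4 \left(-1\right) = -4$)
$d{\left(H,j \right)} = -4 - H$
$q = -225425$ ($q = -159473 - 65952 = -225425$)
$\left(-263739 + q\right) - \left(157 + 245 d{\left(7,-4 \right)}\right) = \left(-263739 - 225425\right) - \left(157 + 245 \left(-4 - 7\right)\right) = -489164 - \left(157 + 245 \left(-4 - 7\right)\right) = -489164 - \left(157 + 245 \left(-11\right)\right) = -489164 - \left(157 - 2695\right) = -489164 - -2538 = -489164 + 2538 = -486626$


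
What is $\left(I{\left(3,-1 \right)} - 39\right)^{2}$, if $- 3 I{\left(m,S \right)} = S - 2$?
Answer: $1444$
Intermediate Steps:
$I{\left(m,S \right)} = \frac{2}{3} - \frac{S}{3}$ ($I{\left(m,S \right)} = - \frac{S - 2}{3} = - \frac{-2 + S}{3} = \frac{2}{3} - \frac{S}{3}$)
$\left(I{\left(3,-1 \right)} - 39\right)^{2} = \left(\left(\frac{2}{3} - - \frac{1}{3}\right) - 39\right)^{2} = \left(\left(\frac{2}{3} + \frac{1}{3}\right) - 39\right)^{2} = \left(1 - 39\right)^{2} = \left(-38\right)^{2} = 1444$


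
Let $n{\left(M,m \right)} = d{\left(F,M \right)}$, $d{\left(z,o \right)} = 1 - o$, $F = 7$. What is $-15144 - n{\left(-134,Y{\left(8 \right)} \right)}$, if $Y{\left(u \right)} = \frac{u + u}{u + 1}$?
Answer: $-15279$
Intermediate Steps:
$Y{\left(u \right)} = \frac{2 u}{1 + u}$
$n{\left(M,m \right)} = 1 - M$
$-15144 - n{\left(-134,Y{\left(8 \right)} \right)} = -15144 - \left(1 - -134\right) = -15144 - \left(1 + 134\right) = -15144 - 135 = -15279$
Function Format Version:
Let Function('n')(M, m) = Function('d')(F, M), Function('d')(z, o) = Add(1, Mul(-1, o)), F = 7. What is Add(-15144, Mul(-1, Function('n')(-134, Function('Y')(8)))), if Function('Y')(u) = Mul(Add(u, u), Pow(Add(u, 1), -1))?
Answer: -15279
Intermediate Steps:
Function('Y')(u) = Mul(2, u, Pow(Add(1, u), -1)) (Function('Y')(u) = Mul(Mul(2, u), Pow(Add(1, u), -1)) = Mul(2, u, Pow(Add(1, u), -1)))
Function('n')(M, m) = Add(1, Mul(-1, M))
Add(-15144, Mul(-1, Function('n')(-134, Function('Y')(8)))) = Add(-15144, Mul(-1, Add(1, Mul(-1, -134)))) = Add(-15144, Mul(-1, Add(1, 134))) = Add(-15144, Mul(-1, 135)) = Add(-15144, -135) = -15279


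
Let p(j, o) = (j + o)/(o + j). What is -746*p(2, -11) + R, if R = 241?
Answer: -505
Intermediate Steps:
p(j, o) = 1 (p(j, o) = (j + o)/(j + o) = 1)
-746*p(2, -11) + R = -746*1 + 241 = -746 + 241 = -505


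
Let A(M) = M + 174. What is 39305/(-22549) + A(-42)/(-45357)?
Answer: -595244451/340918331 ≈ -1.7460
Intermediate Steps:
A(M) = 174 + M
39305/(-22549) + A(-42)/(-45357) = 39305/(-22549) + (174 - 42)/(-45357) = 39305*(-1/22549) + 132*(-1/45357) = -39305/22549 - 44/15119 = -595244451/340918331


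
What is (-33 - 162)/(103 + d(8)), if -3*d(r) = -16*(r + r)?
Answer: -117/113 ≈ -1.0354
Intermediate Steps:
d(r) = 32*r/3 (d(r) = -(-16)*(r + r)/3 = -(-16)*2*r/3 = -(-32)*r/3 = 32*r/3)
(-33 - 162)/(103 + d(8)) = (-33 - 162)/(103 + (32/3)*8) = -195/(103 + 256/3) = -195/565/3 = -195*3/565 = -117/113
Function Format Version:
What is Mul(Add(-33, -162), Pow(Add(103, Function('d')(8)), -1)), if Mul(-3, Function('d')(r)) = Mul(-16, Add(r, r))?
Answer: Rational(-117, 113) ≈ -1.0354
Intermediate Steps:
Function('d')(r) = Mul(Rational(32, 3), r) (Function('d')(r) = Mul(Rational(-1, 3), Mul(-16, Add(r, r))) = Mul(Rational(-1, 3), Mul(-16, Mul(2, r))) = Mul(Rational(-1, 3), Mul(-32, r)) = Mul(Rational(32, 3), r))
Mul(Add(-33, -162), Pow(Add(103, Function('d')(8)), -1)) = Mul(Add(-33, -162), Pow(Add(103, Mul(Rational(32, 3), 8)), -1)) = Mul(-195, Pow(Add(103, Rational(256, 3)), -1)) = Mul(-195, Pow(Rational(565, 3), -1)) = Mul(-195, Rational(3, 565)) = Rational(-117, 113)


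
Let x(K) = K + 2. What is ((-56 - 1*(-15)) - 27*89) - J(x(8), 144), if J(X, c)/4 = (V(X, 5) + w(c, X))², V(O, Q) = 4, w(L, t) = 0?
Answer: -2508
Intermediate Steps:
x(K) = 2 + K
J(X, c) = 64 (J(X, c) = 4*(4 + 0)² = 4*4² = 4*16 = 64)
((-56 - 1*(-15)) - 27*89) - J(x(8), 144) = ((-56 - 1*(-15)) - 27*89) - 1*64 = ((-56 + 15) - 2403) - 64 = (-41 - 2403) - 64 = -2444 - 64 = -2508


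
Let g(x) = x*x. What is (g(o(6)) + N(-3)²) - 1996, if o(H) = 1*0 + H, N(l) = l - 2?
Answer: -1935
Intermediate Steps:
N(l) = -2 + l
o(H) = H (o(H) = 0 + H = H)
g(x) = x²
(g(o(6)) + N(-3)²) - 1996 = (6² + (-2 - 3)²) - 1996 = (36 + (-5)²) - 1996 = (36 + 25) - 1996 = 61 - 1996 = -1935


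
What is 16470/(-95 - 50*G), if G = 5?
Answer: -1098/23 ≈ -47.739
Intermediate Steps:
16470/(-95 - 50*G) = 16470/(-95 - 50*5) = 16470/(-95 - 250) = 16470/(-345) = 16470*(-1/345) = -1098/23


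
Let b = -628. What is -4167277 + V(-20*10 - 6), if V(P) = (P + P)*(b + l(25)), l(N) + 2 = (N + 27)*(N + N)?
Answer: -4978917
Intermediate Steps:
l(N) = -2 + 2*N*(27 + N) (l(N) = -2 + (N + 27)*(N + N) = -2 + (27 + N)*(2*N) = -2 + 2*N*(27 + N))
V(P) = 3940*P (V(P) = (P + P)*(-628 + (-2 + 2*25² + 54*25)) = (2*P)*(-628 + (-2 + 2*625 + 1350)) = (2*P)*(-628 + (-2 + 1250 + 1350)) = (2*P)*(-628 + 2598) = (2*P)*1970 = 3940*P)
-4167277 + V(-20*10 - 6) = -4167277 + 3940*(-20*10 - 6) = -4167277 + 3940*(-200 - 6) = -4167277 + 3940*(-206) = -4167277 - 811640 = -4978917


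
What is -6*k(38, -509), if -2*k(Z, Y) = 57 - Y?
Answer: 1698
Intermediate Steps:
k(Z, Y) = -57/2 + Y/2 (k(Z, Y) = -(57 - Y)/2 = -57/2 + Y/2)
-6*k(38, -509) = -6*(-57/2 + (½)*(-509)) = -6*(-57/2 - 509/2) = -6*(-283) = 1698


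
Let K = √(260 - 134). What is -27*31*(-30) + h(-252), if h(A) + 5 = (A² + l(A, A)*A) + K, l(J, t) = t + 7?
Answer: 150349 + 3*√14 ≈ 1.5036e+5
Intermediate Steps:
l(J, t) = 7 + t
K = 3*√14 (K = √126 = 3*√14 ≈ 11.225)
h(A) = -5 + A² + 3*√14 + A*(7 + A) (h(A) = -5 + ((A² + (7 + A)*A) + 3*√14) = -5 + ((A² + A*(7 + A)) + 3*√14) = -5 + (A² + 3*√14 + A*(7 + A)) = -5 + A² + 3*√14 + A*(7 + A))
-27*31*(-30) + h(-252) = -27*31*(-30) + (-5 + (-252)² + 3*√14 - 252*(7 - 252)) = -837*(-30) + (-5 + 63504 + 3*√14 - 252*(-245)) = 25110 + (-5 + 63504 + 3*√14 + 61740) = 25110 + (125239 + 3*√14) = 150349 + 3*√14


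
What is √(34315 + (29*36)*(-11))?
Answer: 17*√79 ≈ 151.10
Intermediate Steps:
√(34315 + (29*36)*(-11)) = √(34315 + 1044*(-11)) = √(34315 - 11484) = √22831 = 17*√79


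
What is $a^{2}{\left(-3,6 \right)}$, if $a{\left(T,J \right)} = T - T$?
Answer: $0$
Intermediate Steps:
$a{\left(T,J \right)} = 0$
$a^{2}{\left(-3,6 \right)} = 0^{2} = 0$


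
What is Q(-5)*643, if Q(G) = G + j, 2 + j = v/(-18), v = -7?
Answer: -76517/18 ≈ -4250.9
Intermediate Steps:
j = -29/18 (j = -2 - 7/(-18) = -2 - 7*(-1/18) = -2 + 7/18 = -29/18 ≈ -1.6111)
Q(G) = -29/18 + G (Q(G) = G - 29/18 = -29/18 + G)
Q(-5)*643 = (-29/18 - 5)*643 = -119/18*643 = -76517/18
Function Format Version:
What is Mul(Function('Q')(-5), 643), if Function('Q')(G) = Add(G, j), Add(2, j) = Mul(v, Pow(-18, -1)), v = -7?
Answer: Rational(-76517, 18) ≈ -4250.9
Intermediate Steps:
j = Rational(-29, 18) (j = Add(-2, Mul(-7, Pow(-18, -1))) = Add(-2, Mul(-7, Rational(-1, 18))) = Add(-2, Rational(7, 18)) = Rational(-29, 18) ≈ -1.6111)
Function('Q')(G) = Add(Rational(-29, 18), G) (Function('Q')(G) = Add(G, Rational(-29, 18)) = Add(Rational(-29, 18), G))
Mul(Function('Q')(-5), 643) = Mul(Add(Rational(-29, 18), -5), 643) = Mul(Rational(-119, 18), 643) = Rational(-76517, 18)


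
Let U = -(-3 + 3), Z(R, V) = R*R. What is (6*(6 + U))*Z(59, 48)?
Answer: 125316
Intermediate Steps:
Z(R, V) = R**2
U = 0 (U = -1*0 = 0)
(6*(6 + U))*Z(59, 48) = (6*(6 + 0))*59**2 = (6*6)*3481 = 36*3481 = 125316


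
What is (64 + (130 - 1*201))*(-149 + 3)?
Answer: 1022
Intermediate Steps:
(64 + (130 - 1*201))*(-149 + 3) = (64 + (130 - 201))*(-146) = (64 - 71)*(-146) = -7*(-146) = 1022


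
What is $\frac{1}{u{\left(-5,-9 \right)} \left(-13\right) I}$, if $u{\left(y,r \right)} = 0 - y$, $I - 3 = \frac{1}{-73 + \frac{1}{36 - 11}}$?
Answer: $- \frac{1824}{354055} \approx -0.0051517$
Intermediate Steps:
$I = \frac{5447}{1824}$ ($I = 3 + \frac{1}{-73 + \frac{1}{36 - 11}} = 3 + \frac{1}{-73 + \frac{1}{25}} = 3 + \frac{1}{- \frac{1824}{25}} = 3 - \frac{25}{1824} = \frac{5447}{1824} \approx 2.9863$)
$u{\left(y,r \right)} = - y$
$\frac{1}{u{\left(-5,-9 \right)} \left(-13\right) I} = \frac{1}{\left(-1\right) \left(-5\right) \left(-13\right) \frac{5447}{1824}} = \frac{1}{5 \left(-13\right) \frac{5447}{1824}} = \frac{1}{\left(-65\right) \frac{5447}{1824}} = \frac{1}{- \frac{354055}{1824}} = - \frac{1824}{354055}$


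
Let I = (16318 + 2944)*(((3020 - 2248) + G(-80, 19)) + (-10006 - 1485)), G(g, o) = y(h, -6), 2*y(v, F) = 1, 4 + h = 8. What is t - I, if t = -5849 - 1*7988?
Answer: 206445910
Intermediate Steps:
h = 4 (h = -4 + 8 = 4)
y(v, F) = ½ (y(v, F) = (½)*1 = ½)
G(g, o) = ½
t = -13837 (t = -5849 - 7988 = -13837)
I = -206459747 (I = (16318 + 2944)*(((3020 - 2248) + ½) + (-10006 - 1485)) = 19262*((772 + ½) - 11491) = 19262*(1545/2 - 11491) = 19262*(-21437/2) = -206459747)
t - I = -13837 - 1*(-206459747) = -13837 + 206459747 = 206445910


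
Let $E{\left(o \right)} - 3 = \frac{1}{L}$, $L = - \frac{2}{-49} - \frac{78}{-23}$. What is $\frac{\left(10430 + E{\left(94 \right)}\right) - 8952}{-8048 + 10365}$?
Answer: $\frac{5729635}{8962156} \approx 0.63931$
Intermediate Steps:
$L = \frac{3868}{1127}$ ($L = \left(-2\right) \left(- \frac{1}{49}\right) - - \frac{78}{23} = \frac{2}{49} + \frac{78}{23} = \frac{3868}{1127} \approx 3.4321$)
$E{\left(o \right)} = \frac{12731}{3868}$ ($E{\left(o \right)} = 3 + \frac{1}{\frac{3868}{1127}} = 3 + \frac{1127}{3868} = \frac{12731}{3868}$)
$\frac{\left(10430 + E{\left(94 \right)}\right) - 8952}{-8048 + 10365} = \frac{\left(10430 + \frac{12731}{3868}\right) - 8952}{-8048 + 10365} = \frac{\frac{40355971}{3868} - 8952}{2317} = \frac{5729635}{3868} \cdot \frac{1}{2317} = \frac{5729635}{8962156}$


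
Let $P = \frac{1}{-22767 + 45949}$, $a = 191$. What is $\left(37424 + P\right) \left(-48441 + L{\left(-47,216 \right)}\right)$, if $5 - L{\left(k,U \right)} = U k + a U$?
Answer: $- \frac{34502987231130}{11591} \approx -2.9767 \cdot 10^{9}$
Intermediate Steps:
$P = \frac{1}{23182} \approx 4.3137 \cdot 10^{-5}$
$L{\left(k,U \right)} = 5 - 191 U - U k$ ($L{\left(k,U \right)} = 5 - \left(U k + 191 U\right) = 5 - \left(191 U + U k\right) = 5 - 191 U - U k$)
$\left(37424 + P\right) \left(-48441 + L{\left(-47,216 \right)}\right) = \left(37424 + \frac{1}{23182}\right) \left(-48441 - \left(41251 - 10152\right)\right) = \frac{867563169 \left(-48441 + \left(5 - 41256 + 10152\right)\right)}{23182} = \frac{867563169 \left(-48441 - 31099\right)}{23182} = \frac{867563169}{23182} \left(-79540\right) = - \frac{34502987231130}{11591}$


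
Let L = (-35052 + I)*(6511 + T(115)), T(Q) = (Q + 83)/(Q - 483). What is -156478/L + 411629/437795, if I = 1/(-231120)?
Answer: 31981035218471139349/33989184493117523323 ≈ 0.94092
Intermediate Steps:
T(Q) = (83 + Q)/(-483 + Q)
I = -1/231120 ≈ -4.3268e-6
L = -1940930372269985/8505216 (L = (-35052 - 1/231120)*(6511 + (83 + 115)/(-483 + 115)) = -8101218241*(6511 + 198/(-368))/231120 = -8101218241*(6511 - 1/368*198)/231120 = -8101218241*(6511 - 99/184)/231120 = -8101218241/231120*1197925/184 = -1940930372269985/8505216 ≈ -2.2820e+8)
-156478/L + 411629/437795 = -156478/(-1940930372269985/8505216) + 411629/437795 = -156478*(-8505216/1940930372269985) + 411629*(1/437795) = 1330879189248/1940930372269985 + 411629/437795 = 31981035218471139349/33989184493117523323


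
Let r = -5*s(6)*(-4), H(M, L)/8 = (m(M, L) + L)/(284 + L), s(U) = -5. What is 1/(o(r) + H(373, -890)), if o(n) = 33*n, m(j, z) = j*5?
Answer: -101/334600 ≈ -0.00030185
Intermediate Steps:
m(j, z) = 5*j
H(M, L) = 8*(L + 5*M)/(284 + L) (H(M, L) = 8*((5*M + L)/(284 + L)) = 8*((L + 5*M)/(284 + L)) = 8*(L + 5*M)/(284 + L))
r = -100 (r = -5*(-5)*(-4) = 25*(-4) = -100)
1/(o(r) + H(373, -890)) = 1/(33*(-100) + 8*(-890 + 5*373)/(284 - 890)) = 1/(-3300 + 8*(-890 + 1865)/(-606)) = 1/(-3300 + 8*(-1/606)*975) = 1/(-3300 - 1300/101) = 1/(-334600/101) = -101/334600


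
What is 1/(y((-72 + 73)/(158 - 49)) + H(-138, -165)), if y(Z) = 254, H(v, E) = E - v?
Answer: 1/227 ≈ 0.0044053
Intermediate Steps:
1/(y((-72 + 73)/(158 - 49)) + H(-138, -165)) = 1/(254 + (-165 - 1*(-138))) = 1/(254 + (-165 + 138)) = 1/(254 - 27) = 1/227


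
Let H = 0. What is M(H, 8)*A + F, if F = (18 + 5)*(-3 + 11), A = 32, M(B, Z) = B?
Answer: 184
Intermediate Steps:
F = 184 (F = 23*8 = 184)
M(H, 8)*A + F = 0*32 + 184 = 0 + 184 = 184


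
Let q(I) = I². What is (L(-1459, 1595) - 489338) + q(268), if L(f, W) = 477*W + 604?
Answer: 343905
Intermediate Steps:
L(f, W) = 604 + 477*W
(L(-1459, 1595) - 489338) + q(268) = ((604 + 477*1595) - 489338) + 268² = ((604 + 760815) - 489338) + 71824 = (761419 - 489338) + 71824 = 272081 + 71824 = 343905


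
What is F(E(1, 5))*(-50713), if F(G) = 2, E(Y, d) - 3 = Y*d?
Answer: -101426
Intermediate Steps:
E(Y, d) = 3 + Y*d
F(E(1, 5))*(-50713) = 2*(-50713) = -101426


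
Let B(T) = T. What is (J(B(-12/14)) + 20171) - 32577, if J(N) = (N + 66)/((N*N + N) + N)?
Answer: -24945/2 ≈ -12473.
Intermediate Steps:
J(N) = (66 + N)/(N² + 2*N) (J(N) = (66 + N)/((N² + N) + N) = (66 + N)/((N + N²) + N) = (66 + N)/(N² + 2*N))
(J(B(-12/14)) + 20171) - 32577 = ((66 - 12/14)/(((-12/14))*(2 - 12/14)) + 20171) - 32577 = ((66 - 12*1/14)/(((-12*1/14))*(2 - 12*1/14)) + 20171) - 32577 = ((66 - 6/7)/((-6/7)*(2 - 6/7)) + 20171) - 32577 = (-7/6*456/7/8/7 + 20171) - 32577 = (-7/6*7/8*456/7 + 20171) - 32577 = (-133/2 + 20171) - 32577 = 40209/2 - 32577 = -24945/2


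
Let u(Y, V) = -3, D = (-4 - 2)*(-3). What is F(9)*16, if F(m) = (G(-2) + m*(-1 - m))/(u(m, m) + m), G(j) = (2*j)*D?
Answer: -432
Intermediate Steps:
D = 18 (D = -6*(-3) = 18)
G(j) = 36*j (G(j) = (2*j)*18 = 36*j)
F(m) = (-72 + m*(-1 - m))/(-3 + m) (F(m) = (36*(-2) + m*(-1 - m))/(-3 + m) = (-72 + m*(-1 - m))/(-3 + m))
F(9)*16 = ((-72 - 1*9 - 1*9²)/(-3 + 9))*16 = ((-72 - 9 - 1*81)/6)*16 = ((-72 - 9 - 81)/6)*16 = ((⅙)*(-162))*16 = -27*16 = -432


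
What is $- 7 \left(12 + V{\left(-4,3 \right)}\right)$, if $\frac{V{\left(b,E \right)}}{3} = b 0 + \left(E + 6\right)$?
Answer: $-273$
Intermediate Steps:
$V{\left(b,E \right)} = 18 + 3 E$ ($V{\left(b,E \right)} = 3 \left(b 0 + \left(E + 6\right)\right) = 3 \left(0 + \left(6 + E\right)\right) = 3 \left(6 + E\right) = 18 + 3 E$)
$- 7 \left(12 + V{\left(-4,3 \right)}\right) = - 7 \left(12 + \left(18 + 3 \cdot 3\right)\right) = - 7 \left(12 + \left(18 + 9\right)\right) = - 7 \left(12 + 27\right) = \left(-7\right) 39 = -273$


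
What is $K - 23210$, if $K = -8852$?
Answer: $-32062$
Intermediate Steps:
$K - 23210 = -8852 - 23210 = -32062$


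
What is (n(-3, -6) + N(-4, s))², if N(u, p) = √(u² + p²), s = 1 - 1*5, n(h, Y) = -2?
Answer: 36 - 16*√2 ≈ 13.373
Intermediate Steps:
s = -4 (s = 1 - 5 = -4)
N(u, p) = √(p² + u²)
(n(-3, -6) + N(-4, s))² = (-2 + √((-4)² + (-4)²))² = (-2 + √(16 + 16))² = (-2 + √32)² = (-2 + 4*√2)²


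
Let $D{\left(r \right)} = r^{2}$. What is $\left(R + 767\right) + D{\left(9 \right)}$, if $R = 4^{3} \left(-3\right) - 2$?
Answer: $654$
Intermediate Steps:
$R = -194$ ($R = 64 \left(-3\right) - 2 = -192 - 2 = -194$)
$\left(R + 767\right) + D{\left(9 \right)} = \left(-194 + 767\right) + 9^{2} = 573 + 81 = 654$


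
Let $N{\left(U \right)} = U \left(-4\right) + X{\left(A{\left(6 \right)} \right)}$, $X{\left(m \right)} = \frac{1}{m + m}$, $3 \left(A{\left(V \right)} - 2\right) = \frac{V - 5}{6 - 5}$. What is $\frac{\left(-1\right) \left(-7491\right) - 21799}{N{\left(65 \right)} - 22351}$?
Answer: $\frac{200312}{316551} \approx 0.6328$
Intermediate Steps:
$A{\left(V \right)} = \frac{1}{3} + \frac{V}{3}$ ($A{\left(V \right)} = 2 + \frac{\left(V - 5\right) \frac{1}{6 - 5}}{3} = 2 + \frac{\left(-5 + V\right) 1^{-1}}{3} = 2 + \frac{\left(-5 + V\right) 1}{3} = 2 + \frac{-5 + V}{3} = 2 + \left(- \frac{5}{3} + \frac{V}{3}\right) = \frac{1}{3} + \frac{V}{3}$)
$X{\left(m \right)} = \frac{1}{2 m}$
$N{\left(U \right)} = \frac{3}{14} - 4 U$ ($N{\left(U \right)} = U \left(-4\right) + \frac{1}{2 \left(\frac{1}{3} + \frac{1}{3} \cdot 6\right)} = - 4 U + \frac{1}{2 \left(\frac{1}{3} + 2\right)} = - 4 U + \frac{1}{2 \cdot \frac{7}{3}} = - 4 U + \frac{1}{2} \cdot \frac{3}{7} = - 4 U + \frac{3}{14} = \frac{3}{14} - 4 U$)
$\frac{\left(-1\right) \left(-7491\right) - 21799}{N{\left(65 \right)} - 22351} = \frac{\left(-1\right) \left(-7491\right) - 21799}{\left(\frac{3}{14} - 260\right) - 22351} = \frac{7491 - 21799}{\left(\frac{3}{14} - 260\right) - 22351} = - \frac{14308}{- \frac{3637}{14} - 22351} = - \frac{14308}{- \frac{316551}{14}} = \left(-14308\right) \left(- \frac{14}{316551}\right) = \frac{200312}{316551}$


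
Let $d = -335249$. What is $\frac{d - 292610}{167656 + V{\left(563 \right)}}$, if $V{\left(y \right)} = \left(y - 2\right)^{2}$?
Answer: $- \frac{627859}{482377} \approx -1.3016$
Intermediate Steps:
$V{\left(y \right)} = \left(-2 + y\right)^{2}$
$\frac{d - 292610}{167656 + V{\left(563 \right)}} = \frac{-335249 - 292610}{167656 + \left(-2 + 563\right)^{2}} = - \frac{627859}{167656 + 561^{2}} = - \frac{627859}{167656 + 314721} = - \frac{627859}{482377}$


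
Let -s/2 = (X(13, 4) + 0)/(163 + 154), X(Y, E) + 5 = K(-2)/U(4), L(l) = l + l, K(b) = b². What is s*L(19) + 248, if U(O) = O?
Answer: 78920/317 ≈ 248.96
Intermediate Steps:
L(l) = 2*l
X(Y, E) = -4 (X(Y, E) = -5 + (-2)²/4 = -5 + 4*(¼) = -5 + 1 = -4)
s = 8/317 (s = -2*(-4 + 0)/(163 + 154) = -(-8)/317 = -2*(-4/317) = 8/317 ≈ 0.025237)
s*L(19) + 248 = 8*(2*19)/317 + 248 = (8/317)*38 + 248 = 304/317 + 248 = 78920/317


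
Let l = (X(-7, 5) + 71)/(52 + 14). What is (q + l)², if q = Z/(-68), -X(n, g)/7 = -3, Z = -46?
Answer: 5396329/1258884 ≈ 4.2866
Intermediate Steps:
X(n, g) = 21 (X(n, g) = -7*(-3) = 21)
l = 46/33 (l = (21 + 71)/(52 + 14) = 92/66 = 92*(1/66) = 46/33 ≈ 1.3939)
q = 23/34 (q = -46/(-68) = -46*(-1/68) = 23/34 ≈ 0.67647)
(q + l)² = (23/34 + 46/33)² = (2323/1122)² = 5396329/1258884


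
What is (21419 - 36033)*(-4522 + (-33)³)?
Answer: 591267826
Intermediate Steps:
(21419 - 36033)*(-4522 + (-33)³) = -14614*(-4522 - 35937) = -14614*(-40459) = 591267826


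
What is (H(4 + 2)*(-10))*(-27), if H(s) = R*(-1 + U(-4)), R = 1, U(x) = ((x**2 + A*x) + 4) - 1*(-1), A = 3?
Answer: 2160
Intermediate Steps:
U(x) = 5 + x**2 + 3*x (U(x) = ((x**2 + 3*x) + 4) - 1*(-1) = (4 + x**2 + 3*x) + 1 = 5 + x**2 + 3*x)
H(s) = 8 (H(s) = 1*(-1 + (5 + (-4)**2 + 3*(-4))) = 1*(-1 + (5 + 16 - 12)) = 1*(-1 + 9) = 1*8 = 8)
(H(4 + 2)*(-10))*(-27) = (8*(-10))*(-27) = -80*(-27) = 2160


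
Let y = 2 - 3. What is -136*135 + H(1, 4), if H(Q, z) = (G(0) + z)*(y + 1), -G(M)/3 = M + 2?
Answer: -18360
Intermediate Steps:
y = -1
G(M) = -6 - 3*M (G(M) = -3*(M + 2) = -3*(2 + M) = -6 - 3*M)
H(Q, z) = 0 (H(Q, z) = ((-6 - 3*0) + z)*(-1 + 1) = ((-6 + 0) + z)*0 = (-6 + z)*0 = 0)
-136*135 + H(1, 4) = -136*135 + 0 = -18360 + 0 = -18360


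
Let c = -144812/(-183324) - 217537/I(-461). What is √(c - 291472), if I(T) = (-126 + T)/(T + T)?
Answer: I*√458253470013249040329/26902797 ≈ 795.71*I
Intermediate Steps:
I(T) = (-126 + T)/(2*T) (I(T) = (-126 + T)/((2*T)) = (-126 + T)*(1/(2*T)) = (-126 + T)/(2*T))
c = -9192261812573/26902797 (c = -144812/(-183324) - 217537*(-922/(-126 - 461)) = -144812*(-1/183324) - 217537/((½)*(-1/461)*(-587)) = 36203/45831 - 217537/587/922 = 36203/45831 - 217537*922/587 = 36203/45831 - 200569114/587 = -9192261812573/26902797 ≈ -3.4168e+5)
√(c - 291472) = √(-9192261812573/26902797 - 291472) = √(-17033673859757/26902797) = I*√458253470013249040329/26902797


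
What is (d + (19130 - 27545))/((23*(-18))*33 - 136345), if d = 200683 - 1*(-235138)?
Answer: -427406/150007 ≈ -2.8492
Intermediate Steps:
d = 435821 (d = 200683 + 235138 = 435821)
(d + (19130 - 27545))/((23*(-18))*33 - 136345) = (435821 + (19130 - 27545))/((23*(-18))*33 - 136345) = (435821 - 8415)/(-414*33 - 136345) = 427406/(-13662 - 136345) = 427406/(-150007) = 427406*(-1/150007) = -427406/150007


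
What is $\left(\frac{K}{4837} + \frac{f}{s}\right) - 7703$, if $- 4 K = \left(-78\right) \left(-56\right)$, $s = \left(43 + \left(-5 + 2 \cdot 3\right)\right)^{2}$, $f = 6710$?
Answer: $- \frac{468206997}{60808} \approx -7699.8$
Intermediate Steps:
$s = 1936$ ($s = \left(43 + \left(-5 + 6\right)\right)^{2} = \left(43 + 1\right)^{2} = 44^{2} = 1936$)
$K = -1092$ ($K = - \frac{\left(-78\right) \left(-56\right)}{4} = \left(- \frac{1}{4}\right) 4368 = -1092$)
$\left(\frac{K}{4837} + \frac{f}{s}\right) - 7703 = \left(- \frac{1092}{4837} + \frac{6710}{1936}\right) - 7703 = \left(\left(-1092\right) \frac{1}{4837} + 6710 \cdot \frac{1}{1936}\right) - 7703 = \left(- \frac{156}{691} + \frac{305}{88}\right) - 7703 = \frac{197027}{60808} - 7703 = - \frac{468206997}{60808}$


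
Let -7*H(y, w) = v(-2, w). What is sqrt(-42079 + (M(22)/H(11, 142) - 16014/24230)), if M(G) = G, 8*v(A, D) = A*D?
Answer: 4*I*sqrt(1945678183133655)/860165 ≈ 205.12*I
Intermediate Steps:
v(A, D) = A*D/8 (v(A, D) = (A*D)/8 = A*D/8)
H(y, w) = w/28 (H(y, w) = -(-2)*w/56 = -(-1)*w/28 = w/28)
sqrt(-42079 + (M(22)/H(11, 142) - 16014/24230)) = sqrt(-42079 + (22/(((1/28)*142)) - 16014/24230)) = sqrt(-42079 + (22/(71/14) - 16014*1/24230)) = sqrt(-42079 + (22*(14/71) - 8007/12115)) = sqrt(-42079 + (308/71 - 8007/12115)) = sqrt(-42079 + 3162923/860165) = sqrt(-36191720112/860165) = 4*I*sqrt(1945678183133655)/860165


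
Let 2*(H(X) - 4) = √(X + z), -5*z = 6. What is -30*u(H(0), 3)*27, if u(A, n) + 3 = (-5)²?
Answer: -17820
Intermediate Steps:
z = -6/5 (z = -⅕*6 = -6/5 ≈ -1.2000)
H(X) = 4 + √(-6/5 + X)/2 (H(X) = 4 + √(X - 6/5)/2 = 4 + √(-6/5 + X)/2)
u(A, n) = 22 (u(A, n) = -3 + (-5)² = -3 + 25 = 22)
-30*u(H(0), 3)*27 = -30*22*27 = -660*27 = -17820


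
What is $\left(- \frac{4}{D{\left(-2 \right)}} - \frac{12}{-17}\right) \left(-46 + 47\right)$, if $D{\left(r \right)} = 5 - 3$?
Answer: $- \frac{22}{17} \approx -1.2941$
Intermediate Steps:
$D{\left(r \right)} = 2$
$\left(- \frac{4}{D{\left(-2 \right)}} - \frac{12}{-17}\right) \left(-46 + 47\right) = \left(- \frac{4}{2} - \frac{12}{-17}\right) \left(-46 + 47\right) = \left(\left(-4\right) \frac{1}{2} - - \frac{12}{17}\right) 1 = \left(-2 + \frac{12}{17}\right) 1 = \left(- \frac{22}{17}\right) 1 = - \frac{22}{17}$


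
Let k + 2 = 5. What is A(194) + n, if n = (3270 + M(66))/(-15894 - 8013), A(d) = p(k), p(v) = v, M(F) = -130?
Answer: 68581/23907 ≈ 2.8687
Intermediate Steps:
k = 3 (k = -2 + 5 = 3)
A(d) = 3
n = -3140/23907 (n = (3270 - 130)/(-15894 - 8013) = 3140/(-23907) = 3140*(-1/23907) = -3140/23907 ≈ -0.13134)
A(194) + n = 3 - 3140/23907 = 68581/23907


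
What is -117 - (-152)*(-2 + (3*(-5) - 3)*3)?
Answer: -8629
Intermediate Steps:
-117 - (-152)*(-2 + (3*(-5) - 3)*3) = -117 - (-152)*(-2 + (-15 - 3)*3) = -117 - (-152)*(-2 - 18*3) = -117 - (-152)*(-2 - 54) = -117 - (-152)*(-56) = -117 - 152*56 = -117 - 8512 = -8629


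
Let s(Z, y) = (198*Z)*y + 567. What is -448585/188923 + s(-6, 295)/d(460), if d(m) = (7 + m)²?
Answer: -163934289304/41202028147 ≈ -3.9788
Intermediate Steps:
s(Z, y) = 567 + 198*Z*y (s(Z, y) = 198*Z*y + 567 = 567 + 198*Z*y)
-448585/188923 + s(-6, 295)/d(460) = -448585/188923 + (567 + 198*(-6)*295)/((7 + 460)²) = -448585*1/188923 + (567 - 350460)/(467²) = -448585/188923 - 349893/218089 = -163934289304/41202028147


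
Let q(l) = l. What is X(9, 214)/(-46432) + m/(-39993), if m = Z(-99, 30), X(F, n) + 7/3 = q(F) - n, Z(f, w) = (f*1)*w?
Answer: 73097461/928477488 ≈ 0.078728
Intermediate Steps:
Z(f, w) = f*w
X(F, n) = -7/3 + F - n (X(F, n) = -7/3 + (F - n) = -7/3 + F - n)
m = -2970 (m = -99*30 = -2970)
X(9, 214)/(-46432) + m/(-39993) = (-7/3 + 9 - 1*214)/(-46432) - 2970/(-39993) = (-7/3 + 9 - 214)*(-1/46432) - 2970*(-1/39993) = -622/3*(-1/46432) + 990/13331 = 311/69648 + 990/13331 = 73097461/928477488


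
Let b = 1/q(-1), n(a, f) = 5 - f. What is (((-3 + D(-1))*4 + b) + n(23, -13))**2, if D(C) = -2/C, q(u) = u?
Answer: 169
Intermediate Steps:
b = -1 (b = 1/(-1) = -1)
(((-3 + D(-1))*4 + b) + n(23, -13))**2 = (((-3 - 2/(-1))*4 - 1) + (5 - 1*(-13)))**2 = (((-3 - 2*(-1))*4 - 1) + (5 + 13))**2 = (((-3 + 2)*4 - 1) + 18)**2 = ((-1*4 - 1) + 18)**2 = ((-4 - 1) + 18)**2 = (-5 + 18)**2 = 13**2 = 169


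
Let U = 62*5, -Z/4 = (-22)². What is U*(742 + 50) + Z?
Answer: 243584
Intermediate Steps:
Z = -1936 (Z = -4*(-22)² = -4*484 = -1936)
U = 310
U*(742 + 50) + Z = 310*(742 + 50) - 1936 = 310*792 - 1936 = 245520 - 1936 = 243584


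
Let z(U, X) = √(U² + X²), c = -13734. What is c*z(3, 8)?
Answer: -13734*√73 ≈ -1.1734e+5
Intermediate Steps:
c*z(3, 8) = -13734*√(3² + 8²) = -13734*√(9 + 64) = -13734*√73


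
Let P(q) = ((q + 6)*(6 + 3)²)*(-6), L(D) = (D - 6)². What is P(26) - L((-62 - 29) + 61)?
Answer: -16848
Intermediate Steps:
L(D) = (-6 + D)²
P(q) = -2916 - 486*q (P(q) = ((6 + q)*9²)*(-6) = ((6 + q)*81)*(-6) = (486 + 81*q)*(-6) = -2916 - 486*q)
P(26) - L((-62 - 29) + 61) = (-2916 - 486*26) - (-6 + ((-62 - 29) + 61))² = (-2916 - 12636) - (-6 + (-91 + 61))² = -15552 - (-6 - 30)² = -15552 - 1*(-36)² = -15552 - 1*1296 = -15552 - 1296 = -16848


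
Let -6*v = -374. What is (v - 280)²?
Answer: 426409/9 ≈ 47379.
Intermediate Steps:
v = 187/3 (v = -⅙*(-374) = 187/3 ≈ 62.333)
(v - 280)² = (187/3 - 280)² = (-653/3)² = 426409/9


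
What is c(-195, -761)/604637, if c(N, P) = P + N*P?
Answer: 147634/604637 ≈ 0.24417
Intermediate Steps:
c(-195, -761)/604637 = -761*(1 - 195)/604637 = -761*(-194)*(1/604637) = 147634*(1/604637) = 147634/604637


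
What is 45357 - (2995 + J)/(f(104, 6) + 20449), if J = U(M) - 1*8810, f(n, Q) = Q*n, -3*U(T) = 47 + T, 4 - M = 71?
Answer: 2867441608/63219 ≈ 45357.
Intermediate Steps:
M = -67 (M = 4 - 1*71 = 4 - 71 = -67)
U(T) = -47/3 - T/3 (U(T) = -(47 + T)/3 = -47/3 - T/3)
J = -26410/3 (J = (-47/3 - ⅓*(-67)) - 1*8810 = (-47/3 + 67/3) - 8810 = 20/3 - 8810 = -26410/3 ≈ -8803.3)
45357 - (2995 + J)/(f(104, 6) + 20449) = 45357 - (2995 - 26410/3)/(6*104 + 20449) = 45357 - (-17425)/(3*(624 + 20449)) = 45357 - (-17425)/(3*21073) = 45357 - 1*(-17425/63219) = 45357 + 17425/63219 = 2867441608/63219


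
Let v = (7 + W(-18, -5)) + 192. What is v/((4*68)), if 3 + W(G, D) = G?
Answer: 89/136 ≈ 0.65441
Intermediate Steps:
W(G, D) = -3 + G
v = 178 (v = (7 + (-3 - 18)) + 192 = (7 - 21) + 192 = -14 + 192 = 178)
v/((4*68)) = 178/((4*68)) = 178/272 = 178*(1/272) = 89/136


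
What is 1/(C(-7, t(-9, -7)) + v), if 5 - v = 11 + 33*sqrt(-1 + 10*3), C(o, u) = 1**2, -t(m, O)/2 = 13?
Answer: 5/31556 - 33*sqrt(29)/31556 ≈ -0.0054731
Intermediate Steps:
t(m, O) = -26 (t(m, O) = -2*13 = -26)
C(o, u) = 1
v = -6 - 33*sqrt(29) (v = 5 - (11 + 33*sqrt(-1 + 10*3)) = 5 - (11 + 33*sqrt(-1 + 30)) = 5 - (11 + 33*sqrt(29)) = 5 + (-11 - 33*sqrt(29)) = -6 - 33*sqrt(29) ≈ -183.71)
1/(C(-7, t(-9, -7)) + v) = 1/(1 + (-6 - 33*sqrt(29))) = 1/(-5 - 33*sqrt(29))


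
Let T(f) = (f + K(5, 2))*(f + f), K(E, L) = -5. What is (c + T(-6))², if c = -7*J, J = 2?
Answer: 13924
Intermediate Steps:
c = -14 (c = -7*2 = -14)
T(f) = 2*f*(-5 + f) (T(f) = (f - 5)*(f + f) = (-5 + f)*(2*f) = 2*f*(-5 + f))
(c + T(-6))² = (-14 + 2*(-6)*(-5 - 6))² = (-14 + 2*(-6)*(-11))² = (-14 + 132)² = 118² = 13924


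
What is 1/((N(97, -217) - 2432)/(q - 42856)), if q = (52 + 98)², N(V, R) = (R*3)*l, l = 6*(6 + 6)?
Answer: 5089/12326 ≈ 0.41287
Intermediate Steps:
l = 72 (l = 6*12 = 72)
N(V, R) = 216*R (N(V, R) = (R*3)*72 = (3*R)*72 = 216*R)
q = 22500 (q = 150² = 22500)
1/((N(97, -217) - 2432)/(q - 42856)) = 1/((216*(-217) - 2432)/(22500 - 42856)) = 1/((-46872 - 2432)/(-20356)) = 1/(-49304*(-1/20356)) = 1/(12326/5089) = 5089/12326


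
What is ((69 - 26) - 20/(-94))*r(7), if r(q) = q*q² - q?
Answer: 682416/47 ≈ 14519.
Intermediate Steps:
r(q) = q³ - q
((69 - 26) - 20/(-94))*r(7) = ((69 - 26) - 20/(-94))*(7³ - 1*7) = (43 - 20*(-1/94))*(343 - 7) = (43 + 10/47)*336 = (2031/47)*336 = 682416/47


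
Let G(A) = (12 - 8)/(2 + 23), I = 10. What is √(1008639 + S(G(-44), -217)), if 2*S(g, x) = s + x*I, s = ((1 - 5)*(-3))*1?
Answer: 2*√251890 ≈ 1003.8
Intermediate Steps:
G(A) = 4/25
s = 12 (s = -4*(-3)*1 = 12*1 = 12)
S(g, x) = 6 + 5*x (S(g, x) = (12 + x*10)/2 = (12 + 10*x)/2 = 6 + 5*x)
√(1008639 + S(G(-44), -217)) = √(1008639 + (6 + 5*(-217))) = √(1008639 + (6 - 1085)) = √(1008639 - 1079) = √1007560 = 2*√251890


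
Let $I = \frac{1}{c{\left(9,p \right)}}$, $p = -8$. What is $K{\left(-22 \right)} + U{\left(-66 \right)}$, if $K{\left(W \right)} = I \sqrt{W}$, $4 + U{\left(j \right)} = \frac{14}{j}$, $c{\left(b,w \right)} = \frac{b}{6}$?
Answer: $- \frac{139}{33} + \frac{2 i \sqrt{22}}{3} \approx -4.2121 + 3.1269 i$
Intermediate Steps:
$c{\left(b,w \right)} = \frac{b}{6}$ ($c{\left(b,w \right)} = b \frac{1}{6} = \frac{b}{6}$)
$I = \frac{2}{3}$ ($I = \frac{1}{\frac{1}{6} \cdot 9} = \frac{1}{\frac{3}{2}} = \frac{2}{3} \approx 0.66667$)
$U{\left(j \right)} = -4 + \frac{14}{j}$
$K{\left(W \right)} = \frac{2 \sqrt{W}}{3}$
$K{\left(-22 \right)} + U{\left(-66 \right)} = \frac{2 \sqrt{-22}}{3} - \left(4 - \frac{14}{-66}\right) = \frac{2 i \sqrt{22}}{3} + \left(-4 + 14 \left(- \frac{1}{66}\right)\right) = \frac{2 i \sqrt{22}}{3} - \frac{139}{33} = - \frac{139}{33} + \frac{2 i \sqrt{22}}{3}$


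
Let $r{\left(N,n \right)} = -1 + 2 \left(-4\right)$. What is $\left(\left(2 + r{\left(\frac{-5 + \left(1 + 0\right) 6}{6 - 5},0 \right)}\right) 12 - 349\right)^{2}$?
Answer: $187489$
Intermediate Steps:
$r{\left(N,n \right)} = -9$ ($r{\left(N,n \right)} = -1 - 8 = -9$)
$\left(\left(2 + r{\left(\frac{-5 + \left(1 + 0\right) 6}{6 - 5},0 \right)}\right) 12 - 349\right)^{2} = \left(\left(2 - 9\right) 12 - 349\right)^{2} = \left(\left(-7\right) 12 - 349\right)^{2} = \left(-84 - 349\right)^{2} = \left(-433\right)^{2} = 187489$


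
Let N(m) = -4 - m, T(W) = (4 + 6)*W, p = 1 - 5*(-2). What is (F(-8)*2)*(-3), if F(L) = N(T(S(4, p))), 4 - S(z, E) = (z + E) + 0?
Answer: -636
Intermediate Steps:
p = 11 (p = 1 + 10 = 11)
S(z, E) = 4 - E - z (S(z, E) = 4 - ((z + E) + 0) = 4 - ((E + z) + 0) = 4 - (E + z) = 4 + (-E - z) = 4 - E - z)
T(W) = 10*W
F(L) = 106 (F(L) = -4 - 10*(4 - 1*11 - 1*4) = -4 - 10*(4 - 11 - 4) = -4 - 10*(-11) = -4 - 1*(-110) = -4 + 110 = 106)
(F(-8)*2)*(-3) = (106*2)*(-3) = 212*(-3) = -636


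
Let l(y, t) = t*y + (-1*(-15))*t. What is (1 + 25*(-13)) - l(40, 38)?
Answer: -2414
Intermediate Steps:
l(y, t) = 15*t + t*y (l(y, t) = t*y + 15*t = 15*t + t*y)
(1 + 25*(-13)) - l(40, 38) = (1 + 25*(-13)) - 38*(15 + 40) = (1 - 325) - 38*55 = -324 - 1*2090 = -324 - 2090 = -2414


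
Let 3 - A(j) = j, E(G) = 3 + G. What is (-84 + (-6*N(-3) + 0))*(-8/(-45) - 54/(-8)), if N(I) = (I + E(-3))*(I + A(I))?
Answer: -1247/6 ≈ -207.83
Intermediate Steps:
A(j) = 3 - j
N(I) = 3*I (N(I) = (I + (3 - 3))*(I + (3 - I)) = (I + 0)*3 = I*3 = 3*I)
(-84 + (-6*N(-3) + 0))*(-8/(-45) - 54/(-8)) = (-84 + (-18*(-3) + 0))*(-8/(-45) - 54/(-8)) = (-84 + (-6*(-9) + 0))*(-8*(-1/45) - 54*(-1/8)) = (-84 + (54 + 0))*(8/45 + 27/4) = (-84 + 54)*(1247/180) = -30*1247/180 = -1247/6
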